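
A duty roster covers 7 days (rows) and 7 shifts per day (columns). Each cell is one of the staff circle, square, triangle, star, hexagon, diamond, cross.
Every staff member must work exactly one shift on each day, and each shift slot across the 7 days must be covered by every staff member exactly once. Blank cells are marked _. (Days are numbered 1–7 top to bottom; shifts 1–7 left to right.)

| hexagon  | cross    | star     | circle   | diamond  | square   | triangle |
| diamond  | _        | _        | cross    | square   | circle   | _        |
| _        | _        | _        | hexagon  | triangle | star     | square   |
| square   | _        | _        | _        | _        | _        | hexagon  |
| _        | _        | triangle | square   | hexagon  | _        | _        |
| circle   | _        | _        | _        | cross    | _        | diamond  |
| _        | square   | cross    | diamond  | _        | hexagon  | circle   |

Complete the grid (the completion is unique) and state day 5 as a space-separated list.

Day 2, shift 3: day 2 has {circle, square, diamond, cross} and shift 3 has {triangle, star, cross}, leaving only hexagon.
Day 2, shift 7: day 2 has {circle, square, hexagon, diamond, cross} and shift 7 has {circle, square, triangle, hexagon, diamond}, leaving only star.
Day 5, shift 7: day 5 has {square, triangle, hexagon} and shift 7 has {circle, square, triangle, star, hexagon, diamond}, leaving only cross.
Day 5, shift 1: day 5 has {square, triangle, hexagon, cross} and shift 1 has {circle, square, hexagon, diamond}, leaving only star.
Day 5, shift 6: day 5 has {square, triangle, star, hexagon, cross} and shift 6 has {circle, square, star, hexagon}, leaving only diamond.
Day 5, shift 2: day 5 has {square, triangle, star, hexagon, diamond, cross} and shift 2 has {square, cross}, leaving only circle.
So day 5 reads: star circle triangle square hexagon diamond cross.

star circle triangle square hexagon diamond cross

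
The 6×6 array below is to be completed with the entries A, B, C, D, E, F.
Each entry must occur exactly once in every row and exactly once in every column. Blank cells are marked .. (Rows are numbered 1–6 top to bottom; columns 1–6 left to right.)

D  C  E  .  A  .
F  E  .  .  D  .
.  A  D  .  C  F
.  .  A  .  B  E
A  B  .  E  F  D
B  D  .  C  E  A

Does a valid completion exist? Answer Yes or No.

No row or column among the givens repeats a symbol, and propagating forced cells runs into no contradiction.
One valid completion exists (for instance, D C E F A B / F E B A D C / E A D B C F / C F A D B E / A B C E F D / B D F C E A).

Yes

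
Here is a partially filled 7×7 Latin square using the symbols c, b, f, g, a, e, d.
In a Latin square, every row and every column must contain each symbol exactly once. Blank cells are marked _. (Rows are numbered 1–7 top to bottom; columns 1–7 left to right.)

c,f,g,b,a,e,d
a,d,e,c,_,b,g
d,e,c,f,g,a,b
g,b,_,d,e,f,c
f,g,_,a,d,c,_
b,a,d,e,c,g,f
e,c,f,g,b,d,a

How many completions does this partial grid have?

1

Row 2, column 5: eliminating its row and column leaves {f}.
Row 4, column 3: eliminating its row and column leaves {a}.
Row 5, column 3: eliminating its row and column leaves {b}.
Row 5, column 7: eliminating its row and column leaves {e}.
Only one assignment across all blanks avoids any row or column repeat, giving 1 completion.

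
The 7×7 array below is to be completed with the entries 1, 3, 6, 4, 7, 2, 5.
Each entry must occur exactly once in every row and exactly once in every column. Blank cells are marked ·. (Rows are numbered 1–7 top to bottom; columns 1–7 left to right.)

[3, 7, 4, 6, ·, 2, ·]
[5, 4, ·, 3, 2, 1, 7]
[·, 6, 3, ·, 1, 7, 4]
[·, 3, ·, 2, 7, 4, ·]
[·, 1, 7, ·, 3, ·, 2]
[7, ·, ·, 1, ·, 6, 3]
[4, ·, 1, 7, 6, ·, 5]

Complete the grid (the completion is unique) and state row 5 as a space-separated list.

6 1 7 4 3 5 2

Row 5, column 1: row 5 has {1, 3, 7, 2} and column 1 has {3, 4, 7, 5}, leaving only 6.
Row 5, column 6: row 5 has {1, 3, 6, 7, 2} and column 6 has {1, 6, 4, 7, 2}, leaving only 5.
Row 5, column 4: row 5 has {1, 3, 6, 7, 2, 5} and column 4 has {1, 3, 6, 7, 2}, leaving only 4.
So row 5 reads: 6 1 7 4 3 5 2.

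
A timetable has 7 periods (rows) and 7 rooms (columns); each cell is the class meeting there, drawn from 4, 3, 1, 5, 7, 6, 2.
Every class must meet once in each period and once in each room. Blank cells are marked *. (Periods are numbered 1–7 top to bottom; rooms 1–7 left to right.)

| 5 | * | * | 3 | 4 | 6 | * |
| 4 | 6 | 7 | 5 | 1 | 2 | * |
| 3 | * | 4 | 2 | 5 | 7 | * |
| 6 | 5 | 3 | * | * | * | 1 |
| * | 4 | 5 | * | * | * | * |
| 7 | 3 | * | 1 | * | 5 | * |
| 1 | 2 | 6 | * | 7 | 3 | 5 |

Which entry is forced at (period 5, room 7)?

Period 2, room 7: period 2 has {4, 1, 5, 7, 6, 2} and room 7 has {1, 5}, leaving only 3.
Period 3, room 2: period 3 has {4, 3, 5, 7, 2} and room 2 has {4, 3, 5, 6, 2}, leaving only 1.
Period 1, room 2: period 1 has {4, 3, 5, 6} and room 2 has {4, 3, 1, 5, 6, 2}, leaving only 7.
Period 1, room 7: period 1 has {4, 3, 5, 7, 6} and room 7 has {3, 1, 5}, leaving only 2.
Period 1, room 3: period 1 has {4, 3, 5, 7, 6, 2} and room 3 has {4, 3, 5, 7, 6}, leaving only 1.
Period 3, room 7: period 3 has {4, 3, 1, 5, 7, 2} and room 7 has {3, 1, 5, 2}, leaving only 6.
Period 5 already has {4, 5} and room 7 already has {3, 1, 5, 6, 2}, so period 5, room 7 must be 7.

7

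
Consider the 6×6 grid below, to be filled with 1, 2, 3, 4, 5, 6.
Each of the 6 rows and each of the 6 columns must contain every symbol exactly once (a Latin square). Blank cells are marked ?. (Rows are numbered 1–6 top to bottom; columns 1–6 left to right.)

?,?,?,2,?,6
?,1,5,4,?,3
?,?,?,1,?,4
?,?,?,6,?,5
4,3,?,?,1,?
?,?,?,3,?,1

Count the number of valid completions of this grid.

24

Row 1, column 1: eliminating its row and column leaves {1, 3, 5}.
Row 1, column 2: eliminating its row and column leaves {4, 5}.
Row 1, column 3: eliminating its row and column leaves {1, 3, 4}.
Row 1, column 5: eliminating its row and column leaves {3, 4, 5}.
Row 2, column 1: eliminating its row and column leaves {2, 6}.
Row 2, column 5: eliminating its row and column leaves {2, 6}.
Row 3, column 1: eliminating its row and column leaves {2, 3, 5, 6}.
Row 3, column 2: eliminating its row and column leaves {2, 5, 6}.
Row 3, column 3: eliminating its row and column leaves {2, 3, 6}.
Row 3, column 5: eliminating its row and column leaves {2, 3, 5, 6}.
Row 4, column 1: eliminating its row and column leaves {1, 2, 3}.
Row 4, column 2: eliminating its row and column leaves {2, 4}.
Row 4, column 3: eliminating its row and column leaves {1, 2, 3, 4}.
Row 4, column 5: eliminating its row and column leaves {2, 3, 4}.
Row 5, column 3: eliminating its row and column leaves {2, 6}.
Row 5, column 4: eliminating its row and column leaves {5}.
Row 5, column 6: eliminating its row and column leaves {2}.
Row 6, column 1: eliminating its row and column leaves {2, 5, 6}.
Row 6, column 2: eliminating its row and column leaves {2, 4, 5, 6}.
Row 6, column 3: eliminating its row and column leaves {2, 4, 6}.
Row 6, column 5: eliminating its row and column leaves {2, 4, 5, 6}.
Enumerating the assignments across these blanks that avoid any row or column repeat gives 24 completions.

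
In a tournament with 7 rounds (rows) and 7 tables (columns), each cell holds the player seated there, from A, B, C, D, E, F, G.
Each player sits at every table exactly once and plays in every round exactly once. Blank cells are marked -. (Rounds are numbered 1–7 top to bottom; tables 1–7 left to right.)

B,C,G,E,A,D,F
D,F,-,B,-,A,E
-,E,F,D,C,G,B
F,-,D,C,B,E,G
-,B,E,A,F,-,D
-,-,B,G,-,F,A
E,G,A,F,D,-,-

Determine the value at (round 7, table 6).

Round 2, table 3: round 2 has {A, B, D, E, F} and table 3 has {A, B, D, E, F, G}, leaving only C.
Round 2, table 5: round 2 has {A, B, C, D, E, F} and table 5 has {A, B, C, D, F}, leaving only G.
Round 3, table 1: round 3 has {B, C, D, E, F, G} and table 1 has {B, D, E, F}, leaving only A.
Round 4, table 2: round 4 has {B, C, D, E, F, G} and table 2 has {B, C, E, F, G}, leaving only A.
Round 5, table 6: round 5 has {A, B, D, E, F} and table 6 has {A, D, E, F, G}, leaving only C.
Round 7 already has {A, D, E, F, G} and table 6 already has {A, C, D, E, F, G}, so round 7, table 6 must be B.

B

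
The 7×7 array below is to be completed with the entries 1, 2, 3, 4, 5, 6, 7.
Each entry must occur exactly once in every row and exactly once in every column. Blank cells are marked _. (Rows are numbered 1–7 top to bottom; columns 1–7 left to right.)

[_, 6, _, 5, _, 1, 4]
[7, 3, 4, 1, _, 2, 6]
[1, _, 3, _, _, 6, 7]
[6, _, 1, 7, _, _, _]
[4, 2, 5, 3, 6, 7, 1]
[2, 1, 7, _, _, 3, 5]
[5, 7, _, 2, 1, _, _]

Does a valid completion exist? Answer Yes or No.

Yes

No row or column among the givens repeats a symbol, and propagating forced cells runs into no contradiction.
One valid completion exists (for instance, 3 6 2 5 7 1 4 / 7 3 4 1 5 2 6 / 1 5 3 4 2 6 7 / 6 4 1 7 3 5 2 / 4 2 5 3 6 7 1 / 2 1 7 6 4 3 5 / 5 7 6 2 1 4 3).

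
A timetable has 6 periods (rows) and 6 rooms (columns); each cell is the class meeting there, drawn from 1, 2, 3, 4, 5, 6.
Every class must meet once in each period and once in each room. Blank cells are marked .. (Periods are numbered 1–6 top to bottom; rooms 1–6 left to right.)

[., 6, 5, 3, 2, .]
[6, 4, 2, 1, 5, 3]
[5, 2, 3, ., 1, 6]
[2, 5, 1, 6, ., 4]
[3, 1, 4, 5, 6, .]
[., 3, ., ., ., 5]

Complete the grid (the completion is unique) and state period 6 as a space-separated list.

Period 6, room 3: period 6 has {3, 5} and room 3 has {1, 2, 3, 4, 5}, leaving only 6.
Period 6, room 5: period 6 has {3, 5, 6} and room 5 has {1, 2, 5, 6}, leaving only 4.
Period 6, room 1: period 6 has {3, 4, 5, 6} and room 1 has {2, 3, 5, 6}, leaving only 1.
Period 6, room 4: period 6 has {1, 3, 4, 5, 6} and room 4 has {1, 3, 5, 6}, leaving only 2.
So period 6 reads: 1 3 6 2 4 5.

1 3 6 2 4 5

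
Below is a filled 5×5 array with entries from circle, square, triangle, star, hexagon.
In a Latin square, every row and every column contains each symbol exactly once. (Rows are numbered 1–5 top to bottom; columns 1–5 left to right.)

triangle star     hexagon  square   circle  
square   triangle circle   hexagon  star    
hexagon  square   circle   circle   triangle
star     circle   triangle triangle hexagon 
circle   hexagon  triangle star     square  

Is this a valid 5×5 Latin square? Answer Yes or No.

Row 3 contains circle twice (at columns 3 and 4); row 4 is also not a permutation.

No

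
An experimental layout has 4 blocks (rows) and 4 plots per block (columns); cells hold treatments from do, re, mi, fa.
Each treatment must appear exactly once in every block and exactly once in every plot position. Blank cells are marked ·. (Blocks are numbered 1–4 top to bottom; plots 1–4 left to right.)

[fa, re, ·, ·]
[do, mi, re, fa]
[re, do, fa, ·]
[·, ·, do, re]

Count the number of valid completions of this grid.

1

Block 1, plot 3: eliminating its block and plot leaves {mi}.
Block 1, plot 4: eliminating its block and plot leaves {do, mi}.
Block 3, plot 4: eliminating its block and plot leaves {mi}.
Block 4, plot 1: eliminating its block and plot leaves {mi}.
Block 4, plot 2: eliminating its block and plot leaves {fa}.
Only one assignment across all blanks avoids any block or plot repeat, giving 1 completion.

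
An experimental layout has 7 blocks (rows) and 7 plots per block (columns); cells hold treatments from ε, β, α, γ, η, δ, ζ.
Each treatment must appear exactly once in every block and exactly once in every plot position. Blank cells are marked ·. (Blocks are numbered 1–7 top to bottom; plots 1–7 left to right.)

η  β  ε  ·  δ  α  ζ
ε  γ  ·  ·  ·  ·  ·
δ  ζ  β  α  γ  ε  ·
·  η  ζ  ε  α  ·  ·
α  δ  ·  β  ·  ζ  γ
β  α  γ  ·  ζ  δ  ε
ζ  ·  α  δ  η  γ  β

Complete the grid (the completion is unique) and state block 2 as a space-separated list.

ε γ δ ζ β η α

Block 2, plot 5: block 2 has {ε, γ} and plot 5 has {α, γ, η, δ, ζ}, leaving only β.
Block 2, plot 6: block 2 has {ε, β, γ} and plot 6 has {ε, α, γ, δ, ζ}, leaving only η.
Block 2, plot 3: block 2 has {ε, β, γ, η} and plot 3 has {ε, β, α, γ, ζ}, leaving only δ.
Block 2, plot 4: block 2 has {ε, β, γ, η, δ} and plot 4 has {ε, β, α, δ}, leaving only ζ.
Block 2, plot 7: block 2 has {ε, β, γ, η, δ, ζ} and plot 7 has {ε, β, γ, ζ}, leaving only α.
So block 2 reads: ε γ δ ζ β η α.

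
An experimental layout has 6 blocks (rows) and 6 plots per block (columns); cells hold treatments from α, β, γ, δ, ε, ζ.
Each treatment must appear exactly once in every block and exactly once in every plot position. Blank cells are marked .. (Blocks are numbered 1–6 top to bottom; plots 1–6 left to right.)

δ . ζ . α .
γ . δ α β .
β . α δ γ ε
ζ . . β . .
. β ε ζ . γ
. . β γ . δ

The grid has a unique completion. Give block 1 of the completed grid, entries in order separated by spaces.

δ γ ζ ε α β

Block 1, plot 4: block 1 has {α, δ, ζ} and plot 4 has {α, β, γ, δ, ζ}, leaving only ε.
Block 1, plot 2: block 1 has {α, δ, ε, ζ} and plot 2 has {β}, leaving only γ.
Block 1, plot 6: block 1 has {α, γ, δ, ε, ζ} and plot 6 has {γ, δ, ε}, leaving only β.
So block 1 reads: δ γ ζ ε α β.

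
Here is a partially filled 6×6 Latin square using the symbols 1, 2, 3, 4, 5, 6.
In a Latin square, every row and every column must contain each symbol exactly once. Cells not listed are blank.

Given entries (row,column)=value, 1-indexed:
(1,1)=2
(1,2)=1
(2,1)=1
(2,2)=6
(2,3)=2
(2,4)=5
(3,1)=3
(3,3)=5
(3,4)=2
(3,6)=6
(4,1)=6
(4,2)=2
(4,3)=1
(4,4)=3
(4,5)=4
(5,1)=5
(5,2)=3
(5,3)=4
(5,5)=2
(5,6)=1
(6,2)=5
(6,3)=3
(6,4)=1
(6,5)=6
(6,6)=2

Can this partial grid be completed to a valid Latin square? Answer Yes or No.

No row or column among the givens repeats a symbol, and propagating forced cells runs into no contradiction.
One valid completion exists (for instance, 2 1 6 4 5 3 / 1 6 2 5 3 4 / 3 4 5 2 1 6 / 6 2 1 3 4 5 / 5 3 4 6 2 1 / 4 5 3 1 6 2).

Yes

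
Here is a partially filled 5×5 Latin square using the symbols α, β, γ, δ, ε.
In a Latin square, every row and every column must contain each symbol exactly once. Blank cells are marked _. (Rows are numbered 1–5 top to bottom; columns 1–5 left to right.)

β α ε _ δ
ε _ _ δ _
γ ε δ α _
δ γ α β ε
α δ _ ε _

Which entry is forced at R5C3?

Row 1, column 4: row 1 has {α, β, δ, ε} and column 4 has {α, β, δ, ε}, leaving only γ.
Row 2, column 2: row 2 has {δ, ε} and column 2 has {α, γ, δ, ε}, leaving only β.
Row 2, column 3: row 2 has {β, δ, ε} and column 3 has {α, δ, ε}, leaving only γ.
Row 5 already has {α, δ, ε} and column 3 already has {α, γ, δ, ε}, so row 5, column 3 must be β.

β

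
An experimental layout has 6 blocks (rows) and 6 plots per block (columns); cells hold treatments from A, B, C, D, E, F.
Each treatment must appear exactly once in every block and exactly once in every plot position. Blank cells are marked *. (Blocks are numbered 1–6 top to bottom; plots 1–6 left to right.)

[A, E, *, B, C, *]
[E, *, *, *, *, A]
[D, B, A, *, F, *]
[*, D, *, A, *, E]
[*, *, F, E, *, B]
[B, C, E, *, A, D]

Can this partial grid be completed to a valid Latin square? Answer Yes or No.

Block 1, plot 3: block 1 has {A, B, C, E} and plot 3 has {A, E, F}, so it must be D.
Block 1, plot 6: block 1 has {A, B, C, D, E} and plot 6 has {A, B, D, E}, so it must be F.
Block 2, plot 2: block 2 has {A, E} and plot 2 has {B, C, D, E}, so it must be F.
Block 3, plot 4: block 3 has {A, B, D, F} and plot 4 has {A, B, E}, so it must be C.
Now block 3, plot 6: block 3 together with plot 6 already contain {A, B, C, D, E, F} — every symbol — so nothing can go there. The grid has no valid completion.

No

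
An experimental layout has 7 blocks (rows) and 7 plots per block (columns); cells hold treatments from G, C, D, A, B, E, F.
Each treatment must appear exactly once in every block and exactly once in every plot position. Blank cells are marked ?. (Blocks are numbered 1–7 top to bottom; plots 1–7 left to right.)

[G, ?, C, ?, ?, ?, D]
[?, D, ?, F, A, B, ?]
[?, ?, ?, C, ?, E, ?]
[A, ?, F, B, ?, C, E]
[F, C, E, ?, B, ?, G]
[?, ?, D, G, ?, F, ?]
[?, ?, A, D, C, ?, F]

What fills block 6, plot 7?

Block 1, plot 6: block 1 has {G, C, D} and plot 6 has {C, B, E, F}, leaving only A.
Block 1, plot 4: block 1 has {G, C, D, A} and plot 4 has {G, C, D, B, F}, leaving only E.
Block 1, plot 5: block 1 has {G, C, D, A, E} and plot 5 has {C, A, B}, leaving only F.
Block 1, plot 2: block 1 has {G, C, D, A, E, F} and plot 2 has {C, D}, leaving only B.
Block 2, plot 3: block 2 has {D, A, B, F} and plot 3 has {C, D, A, E, F}, leaving only G.
Block 2, plot 7: block 2 has {G, D, A, B, F} and plot 7 has {G, D, E, F}, leaving only C.
Block 2, plot 1: block 2 has {G, C, D, A, B, F} and plot 1 has {G, A, F}, leaving only E.
Block 3, plot 3: block 3 has {C, E} and plot 3 has {G, C, D, A, E, F}, leaving only B.
Block 3, plot 1: block 3 has {C, B, E} and plot 1 has {G, A, E, F}, leaving only D.
Block 3, plot 5: block 3 has {C, D, B, E} and plot 5 has {C, A, B, F}, leaving only G.
Block 3, plot 7: block 3 has {G, C, D, B, E} and plot 7 has {G, C, D, E, F}, leaving only A.
Block 6 already has {G, D, F} and plot 7 already has {G, C, D, A, E, F}, so block 6, plot 7 must be B.

B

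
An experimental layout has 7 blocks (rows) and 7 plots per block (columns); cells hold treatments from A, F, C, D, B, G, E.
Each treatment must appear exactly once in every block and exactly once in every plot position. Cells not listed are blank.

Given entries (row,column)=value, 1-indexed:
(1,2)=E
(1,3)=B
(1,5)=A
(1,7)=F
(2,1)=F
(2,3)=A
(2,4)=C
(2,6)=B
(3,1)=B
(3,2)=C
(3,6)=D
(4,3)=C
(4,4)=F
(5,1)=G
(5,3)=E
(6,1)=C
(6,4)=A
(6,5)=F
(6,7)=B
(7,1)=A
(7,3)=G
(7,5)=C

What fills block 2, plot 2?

Block 1, plot 1: block 1 has {A, F, B, E} and plot 1 has {A, F, C, B, G}, leaving only D.
Block 1, plot 4: block 1 has {A, F, D, B, E} and plot 4 has {A, F, C}, leaving only G.
Block 1, plot 6: block 1 has {A, F, D, B, G, E} and plot 6 has {D, B}, leaving only C.
Block 3, plot 3: block 3 has {C, D, B} and plot 3 has {A, C, B, G, E}, leaving only F.
Block 3, plot 4: block 3 has {F, C, D, B} and plot 4 has {A, F, C, G}, leaving only E.
Block 3, plot 5: block 3 has {F, C, D, B, E} and plot 5 has {A, F, C}, leaving only G.
Block 3, plot 7: block 3 has {F, C, D, B, G, E} and plot 7 has {F, B}, leaving only A.
Block 4, plot 1: block 4 has {F, C} and plot 1 has {A, F, C, D, B, G}, leaving only E.
Block 6, plot 3: block 6 has {A, F, C, B} and plot 3 has {A, F, C, B, G, E}, leaving only D.
Block 6, plot 2: block 6 has {A, F, C, D, B} and plot 2 has {C, E}, leaving only G.
Block 2 already has {A, F, C, B} and plot 2 already has {C, G, E}, so block 2, plot 2 must be D.

D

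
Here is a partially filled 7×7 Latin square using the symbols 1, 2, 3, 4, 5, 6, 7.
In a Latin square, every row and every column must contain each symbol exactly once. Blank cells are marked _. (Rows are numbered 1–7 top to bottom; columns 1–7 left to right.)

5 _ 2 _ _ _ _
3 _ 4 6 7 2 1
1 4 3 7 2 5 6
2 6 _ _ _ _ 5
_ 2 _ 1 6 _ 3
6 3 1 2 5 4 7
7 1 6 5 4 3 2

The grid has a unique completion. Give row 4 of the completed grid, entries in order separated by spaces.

2 6 7 4 3 1 5

Row 4, column 3: row 4 has {2, 5, 6} and column 3 has {1, 2, 3, 4, 6}, leaving only 7.
Row 4, column 6: row 4 has {2, 5, 6, 7} and column 6 has {2, 3, 4, 5}, leaving only 1.
Row 4, column 5: row 4 has {1, 2, 5, 6, 7} and column 5 has {2, 4, 5, 6, 7}, leaving only 3.
Row 4, column 4: row 4 has {1, 2, 3, 5, 6, 7} and column 4 has {1, 2, 5, 6, 7}, leaving only 4.
So row 4 reads: 2 6 7 4 3 1 5.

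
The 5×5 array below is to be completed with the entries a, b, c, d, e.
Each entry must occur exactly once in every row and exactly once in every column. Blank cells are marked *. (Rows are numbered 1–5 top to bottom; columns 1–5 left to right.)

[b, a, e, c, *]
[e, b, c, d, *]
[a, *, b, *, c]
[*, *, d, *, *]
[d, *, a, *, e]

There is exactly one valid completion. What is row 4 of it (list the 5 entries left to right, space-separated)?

c e d a b

Row 4, column 1: row 4 has {d} and column 1 has {a, b, d, e}, leaving only c.
Row 4, column 2: row 4 has {c, d} and column 2 has {a, b}, leaving only e.
Row 1, column 5: row 1 has {a, b, c, e} and column 5 has {c, e}, leaving only d.
Row 2, column 5: row 2 has {b, c, d, e} and column 5 has {c, d, e}, leaving only a.
Row 4, column 5: row 4 has {c, d, e} and column 5 has {a, c, d, e}, leaving only b.
Row 4, column 4: row 4 has {b, c, d, e} and column 4 has {c, d}, leaving only a.
So row 4 reads: c e d a b.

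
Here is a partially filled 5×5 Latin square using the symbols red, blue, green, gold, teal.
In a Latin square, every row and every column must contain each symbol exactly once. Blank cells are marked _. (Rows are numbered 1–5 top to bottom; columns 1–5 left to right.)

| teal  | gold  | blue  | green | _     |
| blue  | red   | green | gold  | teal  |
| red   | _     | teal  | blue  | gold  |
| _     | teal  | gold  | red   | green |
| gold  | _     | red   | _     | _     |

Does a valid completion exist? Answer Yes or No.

No

Row 4, column 1: row 4 together with column 1 already contain {red, blue, green, gold, teal} — every symbol — so nothing can go there. The grid has no valid completion.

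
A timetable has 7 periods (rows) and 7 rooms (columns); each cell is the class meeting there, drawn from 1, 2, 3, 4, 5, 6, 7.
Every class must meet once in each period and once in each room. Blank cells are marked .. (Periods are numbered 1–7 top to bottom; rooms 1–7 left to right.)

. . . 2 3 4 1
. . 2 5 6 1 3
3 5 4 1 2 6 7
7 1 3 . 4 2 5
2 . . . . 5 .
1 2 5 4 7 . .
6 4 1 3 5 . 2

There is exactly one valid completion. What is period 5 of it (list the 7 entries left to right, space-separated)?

Period 5, room 5: period 5 has {2, 5} and room 5 has {2, 3, 4, 5, 6, 7}, leaving only 1.
Period 1, room 1: period 1 has {1, 2, 3, 4} and room 1 has {1, 2, 3, 6, 7}, leaving only 5.
Period 2, room 1: period 2 has {1, 2, 3, 5, 6} and room 1 has {1, 2, 3, 5, 6, 7}, leaving only 4.
Period 2, room 2: period 2 has {1, 2, 3, 4, 5, 6} and room 2 has {1, 2, 4, 5}, leaving only 7.
Period 1, room 2: period 1 has {1, 2, 3, 4, 5} and room 2 has {1, 2, 4, 5, 7}, leaving only 6.
Period 5, room 2: period 5 has {1, 2, 5} and room 2 has {1, 2, 4, 5, 6, 7}, leaving only 3.
Period 1, room 3: period 1 has {1, 2, 3, 4, 5, 6} and room 3 has {1, 2, 3, 4, 5}, leaving only 7.
Period 5, room 3: period 5 has {1, 2, 3, 5} and room 3 has {1, 2, 3, 4, 5, 7}, leaving only 6.
Period 5, room 4: period 5 has {1, 2, 3, 5, 6} and room 4 has {1, 2, 3, 4, 5}, leaving only 7.
Period 5, room 7: period 5 has {1, 2, 3, 5, 6, 7} and room 7 has {1, 2, 3, 5, 7}, leaving only 4.
So period 5 reads: 2 3 6 7 1 5 4.

2 3 6 7 1 5 4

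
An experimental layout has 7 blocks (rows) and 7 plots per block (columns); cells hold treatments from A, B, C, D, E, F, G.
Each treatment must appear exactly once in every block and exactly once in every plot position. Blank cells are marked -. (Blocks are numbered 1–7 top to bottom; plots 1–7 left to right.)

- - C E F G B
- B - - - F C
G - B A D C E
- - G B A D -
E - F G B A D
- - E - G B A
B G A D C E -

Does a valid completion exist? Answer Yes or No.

Block 2, plot 4: block 2 together with plot 4 already contain {A, B, C, D, E, F, G} — every symbol — so nothing can go there. The grid has no valid completion.

No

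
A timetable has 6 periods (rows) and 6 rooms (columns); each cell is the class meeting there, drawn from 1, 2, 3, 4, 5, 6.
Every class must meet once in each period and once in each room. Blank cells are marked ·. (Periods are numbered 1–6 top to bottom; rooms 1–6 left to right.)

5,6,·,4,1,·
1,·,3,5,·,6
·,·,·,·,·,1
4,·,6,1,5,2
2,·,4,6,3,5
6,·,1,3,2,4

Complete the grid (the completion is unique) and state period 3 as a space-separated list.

Period 3, room 1: period 3 has {1} and room 1 has {1, 2, 4, 5, 6}, leaving only 3.
Period 3, room 4: period 3 has {1, 3} and room 4 has {1, 3, 4, 5, 6}, leaving only 2.
Period 3, room 3: period 3 has {1, 2, 3} and room 3 has {1, 3, 4, 6}, leaving only 5.
Period 3, room 2: period 3 has {1, 2, 3, 5} and room 2 has {6}, leaving only 4.
Period 3, room 5: period 3 has {1, 2, 3, 4, 5} and room 5 has {1, 2, 3, 5}, leaving only 6.
So period 3 reads: 3 4 5 2 6 1.

3 4 5 2 6 1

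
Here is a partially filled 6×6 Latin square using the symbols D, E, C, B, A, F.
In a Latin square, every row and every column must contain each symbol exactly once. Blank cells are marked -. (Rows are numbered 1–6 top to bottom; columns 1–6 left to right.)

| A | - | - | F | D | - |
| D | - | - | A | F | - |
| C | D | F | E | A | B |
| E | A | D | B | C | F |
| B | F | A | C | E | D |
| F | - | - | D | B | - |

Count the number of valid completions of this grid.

4

Row 1, column 2: eliminating its row and column leaves {E, C, B}.
Row 1, column 3: eliminating its row and column leaves {E, C, B}.
Row 1, column 6: eliminating its row and column leaves {E, C}.
Row 2, column 2: eliminating its row and column leaves {E, C, B}.
Row 2, column 3: eliminating its row and column leaves {E, C, B}.
Row 2, column 6: eliminating its row and column leaves {E, C}.
Row 6, column 2: eliminating its row and column leaves {E, C}.
Row 6, column 3: eliminating its row and column leaves {E, C}.
Row 6, column 6: eliminating its row and column leaves {E, C, A}.
Enumerating the assignments across these blanks that avoid any row or column repeat gives 4 completions.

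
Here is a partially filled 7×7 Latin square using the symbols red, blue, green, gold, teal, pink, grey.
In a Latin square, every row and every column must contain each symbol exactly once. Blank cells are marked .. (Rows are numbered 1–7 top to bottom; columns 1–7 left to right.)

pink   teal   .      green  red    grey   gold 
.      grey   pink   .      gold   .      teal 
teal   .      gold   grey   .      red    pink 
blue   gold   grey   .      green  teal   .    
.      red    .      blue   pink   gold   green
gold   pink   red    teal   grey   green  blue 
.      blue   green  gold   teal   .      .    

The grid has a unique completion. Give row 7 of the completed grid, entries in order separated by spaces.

red blue green gold teal pink grey

Row 7, column 6: row 7 has {blue, green, gold, teal} and column 6 has {red, green, gold, teal, grey}, leaving only pink.
Row 1, column 3: row 1 has {red, green, gold, teal, pink, grey} and column 3 has {red, green, gold, pink, grey}, leaving only blue.
Row 2, column 4: row 2 has {gold, teal, pink, grey} and column 4 has {blue, green, gold, teal, grey}, leaving only red.
Row 2, column 1: row 2 has {red, gold, teal, pink, grey} and column 1 has {blue, gold, teal, pink}, leaving only green.
Row 2, column 6: row 2 has {red, green, gold, teal, pink, grey} and column 6 has {red, green, gold, teal, pink, grey}, leaving only blue.
Row 3, column 2: row 3 has {red, gold, teal, pink, grey} and column 2 has {red, blue, gold, teal, pink, grey}, leaving only green.
Row 3, column 5: row 3 has {red, green, gold, teal, pink, grey} and column 5 has {red, green, gold, teal, pink, grey}, leaving only blue.
Row 4, column 4: row 4 has {blue, green, gold, teal, grey} and column 4 has {red, blue, green, gold, teal, grey}, leaving only pink.
Row 4, column 7: row 4 has {blue, green, gold, teal, pink, grey} and column 7 has {blue, green, gold, teal, pink}, leaving only red.
Row 7, column 7: row 7 has {blue, green, gold, teal, pink} and column 7 has {red, blue, green, gold, teal, pink}, leaving only grey.
Row 7, column 1: row 7 has {blue, green, gold, teal, pink, grey} and column 1 has {blue, green, gold, teal, pink}, leaving only red.
So row 7 reads: red blue green gold teal pink grey.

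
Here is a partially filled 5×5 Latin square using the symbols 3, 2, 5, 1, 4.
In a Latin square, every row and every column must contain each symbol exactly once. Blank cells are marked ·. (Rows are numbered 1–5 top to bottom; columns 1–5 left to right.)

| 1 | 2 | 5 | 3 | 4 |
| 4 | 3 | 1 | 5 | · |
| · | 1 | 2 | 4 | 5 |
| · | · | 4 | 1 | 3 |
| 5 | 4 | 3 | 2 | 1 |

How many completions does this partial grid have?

1

Row 2, column 5: eliminating its row and column leaves {2}.
Row 3, column 1: eliminating its row and column leaves {3}.
Row 4, column 1: eliminating its row and column leaves {2}.
Row 4, column 2: eliminating its row and column leaves {5}.
Only one assignment across all blanks avoids any row or column repeat, giving 1 completion.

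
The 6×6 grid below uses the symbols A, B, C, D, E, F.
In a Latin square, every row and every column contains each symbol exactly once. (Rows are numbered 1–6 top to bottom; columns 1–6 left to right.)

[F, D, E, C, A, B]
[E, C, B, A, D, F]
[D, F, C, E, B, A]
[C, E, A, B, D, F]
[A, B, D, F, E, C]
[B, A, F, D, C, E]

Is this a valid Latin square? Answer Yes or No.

No

Every row is a permutation, but column 5 contains D twice (at rows 2 and 4).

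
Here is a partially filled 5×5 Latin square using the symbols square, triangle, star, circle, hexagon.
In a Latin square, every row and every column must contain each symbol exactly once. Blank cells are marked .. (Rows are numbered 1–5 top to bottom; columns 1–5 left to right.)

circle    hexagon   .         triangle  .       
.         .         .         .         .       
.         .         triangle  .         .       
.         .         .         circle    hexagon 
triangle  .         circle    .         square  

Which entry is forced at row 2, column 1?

Row 1, column 5: row 1 has {triangle, circle, hexagon} and column 5 has {square, hexagon}, leaving only star.
Row 1, column 3: row 1 has {triangle, star, circle, hexagon} and column 3 has {triangle, circle}, leaving only square.
Row 3, column 5: row 3 has {triangle} and column 5 has {square, star, hexagon}, leaving only circle.
Row 2, column 5: row 2 has {} and column 5 has {square, star, circle, hexagon}, leaving only triangle.
Row 4, column 3: row 4 has {circle, hexagon} and column 3 has {square, triangle, circle}, leaving only star.
Row 2, column 3: row 2 has {triangle} and column 3 has {square, triangle, star, circle}, leaving only hexagon.
Row 4, column 1: row 4 has {star, circle, hexagon} and column 1 has {triangle, circle}, leaving only square.
Row 2 already has {triangle, hexagon} and column 1 already has {square, triangle, circle}, so row 2, column 1 must be star.

star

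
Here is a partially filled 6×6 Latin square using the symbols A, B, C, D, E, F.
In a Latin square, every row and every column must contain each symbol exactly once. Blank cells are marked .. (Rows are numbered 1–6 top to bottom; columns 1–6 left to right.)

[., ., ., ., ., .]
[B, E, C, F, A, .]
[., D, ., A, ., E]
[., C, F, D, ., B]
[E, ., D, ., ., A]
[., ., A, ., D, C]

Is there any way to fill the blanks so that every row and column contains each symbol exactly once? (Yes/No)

Yes

No row or column among the givens repeats a symbol, and propagating forced cells runs into no contradiction.
One valid completion exists (for instance, D A E B C F / B E C F A D / C D B A F E / A C F D E B / E F D C B A / F B A E D C).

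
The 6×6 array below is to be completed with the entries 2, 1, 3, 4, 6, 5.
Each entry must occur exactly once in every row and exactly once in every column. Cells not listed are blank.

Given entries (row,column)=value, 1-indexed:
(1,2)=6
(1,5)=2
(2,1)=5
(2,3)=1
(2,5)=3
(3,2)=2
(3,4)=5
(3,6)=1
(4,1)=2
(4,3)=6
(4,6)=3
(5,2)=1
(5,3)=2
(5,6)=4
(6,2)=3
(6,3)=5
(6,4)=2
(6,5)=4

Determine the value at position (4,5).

Row 1, column 6: row 1 has {2, 6} and column 6 has {1, 3, 4}, leaving only 5.
Row 2, column 2: row 2 has {1, 3, 5} and column 2 has {2, 1, 3, 6}, leaving only 4.
Row 2, column 4: row 2 has {1, 3, 4, 5} and column 4 has {2, 5}, leaving only 6.
Row 2, column 6: row 2 has {1, 3, 4, 6, 5} and column 6 has {1, 3, 4, 5}, leaving only 2.
Row 3, column 5: row 3 has {2, 1, 5} and column 5 has {2, 3, 4}, leaving only 6.
Row 4, column 2: row 4 has {2, 3, 6} and column 2 has {2, 1, 3, 4, 6}, leaving only 5.
Row 4 already has {2, 3, 6, 5} and column 5 already has {2, 3, 4, 6}, so row 4, column 5 must be 1.

1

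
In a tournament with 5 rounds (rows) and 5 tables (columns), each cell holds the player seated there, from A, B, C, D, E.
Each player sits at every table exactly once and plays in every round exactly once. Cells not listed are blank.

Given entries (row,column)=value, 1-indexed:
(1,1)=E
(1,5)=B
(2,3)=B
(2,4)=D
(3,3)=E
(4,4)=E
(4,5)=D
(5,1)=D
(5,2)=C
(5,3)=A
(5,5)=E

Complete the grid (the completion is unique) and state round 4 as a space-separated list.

A B C E D

Round 4, table 3: round 4 has {D, E} and table 3 has {A, B, E}, leaving only C.
Round 1, table 3: round 1 has {B, E} and table 3 has {A, B, C, E}, leaving only D.
Round 1, table 2: round 1 has {B, D, E} and table 2 has {C}, leaving only A.
Round 4, table 2: round 4 has {C, D, E} and table 2 has {A, C}, leaving only B.
Round 4, table 1: round 4 has {B, C, D, E} and table 1 has {D, E}, leaving only A.
So round 4 reads: A B C E D.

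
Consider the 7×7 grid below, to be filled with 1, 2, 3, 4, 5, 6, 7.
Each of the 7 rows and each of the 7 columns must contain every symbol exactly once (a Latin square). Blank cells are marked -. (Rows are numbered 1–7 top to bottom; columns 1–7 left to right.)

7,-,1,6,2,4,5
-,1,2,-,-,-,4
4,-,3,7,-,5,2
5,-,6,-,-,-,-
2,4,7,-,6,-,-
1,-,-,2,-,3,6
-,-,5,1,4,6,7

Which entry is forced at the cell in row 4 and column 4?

Row 1, column 2: row 1 has {1, 2, 4, 5, 6, 7} and column 2 has {1, 4}, leaving only 3.
Row 2, column 6: row 2 has {1, 2, 4} and column 6 has {3, 4, 5, 6}, leaving only 7.
Row 3, column 2: row 3 has {2, 3, 4, 5, 7} and column 2 has {1, 3, 4}, leaving only 6.
Row 3, column 5: row 3 has {2, 3, 4, 5, 6, 7} and column 5 has {2, 4, 6}, leaving only 1.
Row 5, column 6: row 5 has {2, 4, 6, 7} and column 6 has {3, 4, 5, 6, 7}, leaving only 1.
Row 4, column 6: row 4 has {5, 6} and column 6 has {1, 3, 4, 5, 6, 7}, leaving only 2.
Row 4, column 2: row 4 has {2, 5, 6} and column 2 has {1, 3, 4, 6}, leaving only 7.
Row 4, column 5: row 4 has {2, 5, 6, 7} and column 5 has {1, 2, 4, 6}, leaving only 3.
Row 4 already has {2, 3, 5, 6, 7} and column 4 already has {1, 2, 6, 7}, so row 4, column 4 must be 4.

4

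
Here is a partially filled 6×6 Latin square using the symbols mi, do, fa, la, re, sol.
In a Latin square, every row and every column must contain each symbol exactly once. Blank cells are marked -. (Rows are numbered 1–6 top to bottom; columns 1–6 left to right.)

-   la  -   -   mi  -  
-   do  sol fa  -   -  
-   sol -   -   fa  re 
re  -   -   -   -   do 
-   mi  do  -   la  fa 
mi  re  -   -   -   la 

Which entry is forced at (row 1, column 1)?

Row 1, column 6: row 1 has {mi, la} and column 6 has {do, fa, la, re}, leaving only sol.
Row 2, column 1: row 2 has {do, fa, sol} and column 1 has {mi, re}, leaving only la.
Row 2, column 5: row 2 has {do, fa, la, sol} and column 5 has {mi, fa, la}, leaving only re.
Row 2, column 6: row 2 has {do, fa, la, re, sol} and column 6 has {do, fa, la, re, sol}, leaving only mi.
Row 3, column 1: row 3 has {fa, re, sol} and column 1 has {mi, la, re}, leaving only do.
Row 1 already has {mi, la, sol} and column 1 already has {mi, do, la, re}, so row 1, column 1 must be fa.

fa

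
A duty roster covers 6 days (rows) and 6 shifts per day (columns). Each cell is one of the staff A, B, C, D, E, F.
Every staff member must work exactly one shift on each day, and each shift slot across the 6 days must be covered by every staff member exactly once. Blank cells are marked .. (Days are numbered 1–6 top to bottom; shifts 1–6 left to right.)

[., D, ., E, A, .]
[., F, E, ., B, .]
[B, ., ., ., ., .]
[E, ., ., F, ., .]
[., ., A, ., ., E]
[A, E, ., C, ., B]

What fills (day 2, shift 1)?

Day 2, shift 1 is narrowed to {C, D}.
If it were D, then day 4, shift 5 would be left with no valid symbol.
So day 2, shift 1 must be C.

C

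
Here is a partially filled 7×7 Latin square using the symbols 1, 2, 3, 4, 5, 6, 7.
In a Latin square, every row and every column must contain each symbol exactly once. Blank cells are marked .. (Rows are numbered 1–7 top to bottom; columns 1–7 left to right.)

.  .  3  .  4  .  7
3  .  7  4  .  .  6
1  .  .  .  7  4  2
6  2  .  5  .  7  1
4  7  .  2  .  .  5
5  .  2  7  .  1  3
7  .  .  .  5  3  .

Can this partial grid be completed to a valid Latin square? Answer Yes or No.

No

Row 1, column 1: row 1 has {3, 4, 7} and column 1 has {1, 3, 4, 5, 6, 7}, so it must be 2.
Row 4, column 3: row 4 has {1, 2, 5, 6, 7} and column 3 has {2, 3, 7}, so it must be 4.
Row 4, column 5: row 4 has {1, 2, 4, 5, 6, 7} and column 5 has {4, 5, 7}, so it must be 3.
Row 5, column 6: row 5 has {2, 4, 5, 7} and column 6 has {1, 3, 4, 7}, so it must be 6.
Row 1, column 6: row 1 has {2, 3, 4, 7} and column 6 has {1, 3, 4, 6, 7}, so it must be 5.
Row 2, column 6: row 2 has {3, 4, 6, 7} and column 6 has {1, 3, 4, 5, 6, 7}, so it must be 2.
Row 2, column 5: row 2 has {2, 3, 4, 6, 7} and column 5 has {3, 4, 5, 7}, so it must be 1.
Now row 5, column 5: row 5 together with column 5 already contain {1, 2, 3, 4, 5, 6, 7} — every symbol — so nothing can go there. The grid has no valid completion.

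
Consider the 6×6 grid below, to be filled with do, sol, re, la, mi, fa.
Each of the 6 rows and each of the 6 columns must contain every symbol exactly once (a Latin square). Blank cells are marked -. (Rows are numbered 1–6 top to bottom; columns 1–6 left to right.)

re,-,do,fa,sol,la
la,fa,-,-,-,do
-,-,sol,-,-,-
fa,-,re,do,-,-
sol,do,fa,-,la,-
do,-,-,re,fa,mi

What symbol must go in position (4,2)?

la

Row 1, column 2: row 1 has {do, sol, re, la, fa} and column 2 has {do, fa}, leaving only mi.
Row 2, column 3: row 2 has {do, la, fa} and column 3 has {do, sol, re, fa}, leaving only mi.
Row 2, column 4: row 2 has {do, la, mi, fa} and column 4 has {do, re, fa}, leaving only sol.
Row 2, column 5: row 2 has {do, sol, la, mi, fa} and column 5 has {sol, la, fa}, leaving only re.
Row 3, column 1: row 3 has {sol} and column 1 has {do, sol, re, la, fa}, leaving only mi.
Row 3, column 4: row 3 has {sol, mi} and column 4 has {do, sol, re, fa}, leaving only la.
Row 3, column 2: row 3 has {sol, la, mi} and column 2 has {do, mi, fa}, leaving only re.
Row 3, column 5: row 3 has {sol, re, la, mi} and column 5 has {sol, re, la, fa}, leaving only do.
Row 3, column 6: row 3 has {do, sol, re, la, mi} and column 6 has {do, la, mi}, leaving only fa.
Row 4, column 5: row 4 has {do, re, fa} and column 5 has {do, sol, re, la, fa}, leaving only mi.
Row 4, column 6: row 4 has {do, re, mi, fa} and column 6 has {do, la, mi, fa}, leaving only sol.
Row 4 already has {do, sol, re, mi, fa} and column 2 already has {do, re, mi, fa}, so row 4, column 2 must be la.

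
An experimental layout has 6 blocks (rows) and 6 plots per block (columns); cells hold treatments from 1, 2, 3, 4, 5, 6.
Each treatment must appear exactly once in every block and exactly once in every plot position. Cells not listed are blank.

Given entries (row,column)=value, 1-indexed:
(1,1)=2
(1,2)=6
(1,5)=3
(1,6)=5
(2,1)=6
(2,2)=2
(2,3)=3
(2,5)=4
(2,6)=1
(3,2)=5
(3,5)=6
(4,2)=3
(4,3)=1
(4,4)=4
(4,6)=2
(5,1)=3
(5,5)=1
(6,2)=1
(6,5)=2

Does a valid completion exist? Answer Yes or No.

No

Block 1, plot 3: block 1 has {2, 3, 5, 6} and plot 3 has {1, 3}, so it must be 4.
Block 1, plot 4: block 1 has {2, 3, 4, 5, 6} and plot 4 has {4}, so it must be 1.
Block 2, plot 4: block 2 has {1, 2, 3, 4, 6} and plot 4 has {1, 4}, so it must be 5.
Block 3, plot 3: block 3 has {5, 6} and plot 3 has {1, 3, 4}, so it must be 2.
Block 3, plot 4: block 3 has {2, 5, 6} and plot 4 has {1, 4, 5}, so it must be 3.
Block 3, plot 6: block 3 has {2, 3, 5, 6} and plot 6 has {1, 2, 5}, so it must be 4.
Block 3, plot 1: block 3 has {2, 3, 4, 5, 6} and plot 1 has {2, 3, 6}, so it must be 1.
Block 4, plot 1: block 4 has {1, 2, 3, 4} and plot 1 has {1, 2, 3, 6}, so it must be 5.
Now block 4, plot 5: block 4 together with plot 5 already contain {1, 2, 3, 4, 5, 6} — every symbol — so nothing can go there. The grid has no valid completion.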